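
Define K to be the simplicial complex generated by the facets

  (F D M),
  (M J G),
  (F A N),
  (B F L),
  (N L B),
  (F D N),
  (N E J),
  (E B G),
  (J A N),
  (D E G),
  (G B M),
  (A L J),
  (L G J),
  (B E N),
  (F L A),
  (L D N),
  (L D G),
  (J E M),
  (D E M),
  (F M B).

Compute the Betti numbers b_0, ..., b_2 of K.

b_0 = 1, b_1 = 1, b_2 = 0.

Take the total order A < B < D < E < F < G < J < L < M < N on the vertex set. Then K (dimension 2) consists of the simplices:

  0-simplices (10): A, B, D, E, F, G, J, L, M, N
  1-simplices (30): AF, AJ, AL, AN, BE, BF, BG, BL, BM, BN, DE, DF, DG, DL, DM, DN, EG, EJ, EM, EN, FL, FM, FN, GJ, GL, GM, JL, JM, JN, LN
  2-simplices (20): AFL, AFN, AJL, AJN, BEG, BEN, BFL, BFM, BGM, BLN, DEG, DEM, DFM, DFN, DGL, DLN, EJM, EJN, GJL, GJM

giving chain groups C_0 ≅ Z^10, C_1 ≅ Z^30, C_2 ≅ Z^20.

∂_1: C_1 → C_0 maps an edge to its endpoints' difference, ∂[p,q] = q − p. For instance
  ∂BF = F − B.
As a 10×30 matrix over Z this has rank 9, with invariant factors (1,1,1,1,1,1,1,1,1).

∂_2: C_2 → C_1 acts by ∂[p,q,r] = [q,r] − [p,r] + [p,q]. For instance
  ∂BFL = FL − BL + BF,
  ∂DFN = FN − DN + DF.
This gives a 30×20 integer matrix of rank 20; reducing to Smith normal form yields diagonal entries (1,1,1,1,1,1,1,1,1,1,1,1,1,1,1,1,1,1,1,2).

Reading off H_k = ker ∂_k / im ∂_{k+1}:

  H_0: rank C_0 − rank ∂_1 = 10 − 9 = 1, and the invariant factors of ∂_1 are all 1, so H_0 ≅ Z.
  H_1: rank ker ∂_1 − rank ∂_2 = (30 − 9) − 20 = 1, and ∂_2 has invariant factor 2 > 1, so H_1 ≅ Z ⊕ Z_2.
  H_2: rank ker ∂_2 − rank ∂_3 = (20 − 20) − 0 = 0, and there is no ∂_3, so H_2 ≅ 0.

As a check, the Euler characteristic is 10 − 30 + 20 = 0, which agrees with 1 − 1 + 0 = 0.
(K is a triangulation of the Klein bottle.)

Hence the Betti numbers are b_0 = 1, b_1 = 1, b_2 = 0.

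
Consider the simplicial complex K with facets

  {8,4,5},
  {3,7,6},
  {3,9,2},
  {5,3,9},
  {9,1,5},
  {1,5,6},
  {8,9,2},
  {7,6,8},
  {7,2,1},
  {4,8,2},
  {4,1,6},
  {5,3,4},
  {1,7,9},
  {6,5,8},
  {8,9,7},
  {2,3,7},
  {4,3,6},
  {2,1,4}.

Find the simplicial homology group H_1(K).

H_1 = Z ⊕ Z/2Z.

Fix the vertex order 1 < 2 < 3 < 4 < 5 < 6 < 7 < 8 < 9 and write every simplex with vertices in increasing order. Then dim K = 2 and the simplices of K are:

  0-simplices (9): [1], [2], [3], [4], [5], [6], [7], [8], [9]
  1-simplices (27): (27 of them)
  2-simplices (18): [1,2,4], [1,2,7], [1,4,6], [1,5,6], [1,5,9], [1,7,9], [2,3,7], [2,3,9], [2,4,8], [2,8,9], [3,4,5], [3,4,6], [3,5,9], [3,6,7], [4,5,8], [5,6,8], [6,7,8], [7,8,9]

so the chain groups are C_0 ≅ Z^9, C_1 ≅ Z^27, C_2 ≅ Z^18.

Boundary ∂_1: C_1 → C_0 sends each edge [p,q] (with p < q) to q − p.
The 9×27 boundary matrix has rank 8 and Smith normal form diag(1,1,1,1,1,1,1,1).

∂_2: C_2 → C_1 maps a triangle to the signed sum of its edges. For instance
  ∂[1,5,9] = [5,9] − [1,9] + [1,5],
  ∂[1,5,6] = [5,6] − [1,6] + [1,5].
The 27×18 boundary matrix has rank 18 and Smith normal form diag(1,1,1,1,1,1,1,1,1,1,1,1,1,1,1,1,1,2).

Now H_k = ker ∂_k / im ∂_{k+1}, so:

  H_1: rank ker ∂_1 − rank ∂_2 = (27 − 8) − 18 = 1, and ∂_2 has invariant factor 2 > 1, so H_1 = Z ⊕ Z/2Z.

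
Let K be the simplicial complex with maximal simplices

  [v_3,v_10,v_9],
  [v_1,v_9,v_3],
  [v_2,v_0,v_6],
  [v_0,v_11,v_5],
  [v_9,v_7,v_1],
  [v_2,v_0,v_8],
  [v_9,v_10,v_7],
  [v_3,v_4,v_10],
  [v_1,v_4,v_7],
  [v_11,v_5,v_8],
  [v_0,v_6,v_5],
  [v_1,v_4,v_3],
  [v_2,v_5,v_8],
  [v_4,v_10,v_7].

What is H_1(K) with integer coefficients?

H_1 ≅ Z.

Take the total order v_0 < v_1 < v_2 < v_3 < v_4 < v_5 < v_6 < v_7 < v_8 < v_9 < v_10 < v_11 on the vertex set. Then K (dimension 2) consists of the simplices:

  0-simplices (12): [v_0], [v_1], [v_2], [v_3], [v_4], [v_5], [v_6], [v_7], [v_8], [v_9], [v_10], [v_11]
  1-simplices (24): (24 of them)
  2-simplices (14): (14 of them)

so the chain groups are C_0 ≅ Z^12, C_1 ≅ Z^24, C_2 ≅ Z^14.

Boundary ∂_1: C_1 → C_0 is given by ∂[p,q] = [q] − [p].
As a 12×24 matrix over Z this has rank 10, with invariant factors (1,1,1,1,1,1,1,1,1,1).

The boundary map ∂_2: C_2 → C_1 acts by ∂[p,q,r] = [q,r] − [p,r] + [p,q]. For instance
  ∂[v_5,v_8,v_11] = [v_8,v_11] − [v_5,v_11] + [v_5,v_8],
  ∂[v_4,v_7,v_10] = [v_7,v_10] − [v_4,v_10] + [v_4,v_7].
This gives a 24×14 integer matrix of rank 13; reducing to Smith normal form yields diagonal entries (1,1,1,1,1,1,1,1,1,1,1,1,1).

Reading off H_k = ker ∂_k / im ∂_{k+1}:

  H_1: rank ker ∂_1 − rank ∂_2 = (24 − 10) − 13 = 1, and the invariant factors of ∂_2 are all 1, so H_1 = Z.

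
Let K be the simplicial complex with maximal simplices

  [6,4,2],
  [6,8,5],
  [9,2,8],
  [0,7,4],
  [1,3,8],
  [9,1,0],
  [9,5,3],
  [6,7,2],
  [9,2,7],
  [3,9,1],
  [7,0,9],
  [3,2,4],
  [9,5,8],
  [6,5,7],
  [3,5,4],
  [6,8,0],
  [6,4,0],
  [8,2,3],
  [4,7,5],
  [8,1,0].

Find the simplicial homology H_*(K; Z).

We work with the vertex ordering 0 < 1 < 2 < 3 < 4 < 5 < 6 < 7 < 8 < 9. The simplices of K, each written with vertices in increasing order, are:

  0-simplices (10): [0], [1], [2], [3], [4], [5], [6], [7], [8], [9]
  1-simplices (30): (30 of them)
  2-simplices (20): (20 of them)

Hence C_0 ≅ Z^10, C_1 ≅ Z^30, C_2 ≅ Z^20.

∂_1: C_1 → C_0 is given by ∂[p,q] = [q] − [p].
The 10×30 boundary matrix has rank 9 and Smith normal form diag(1,1,1,1,1,1,1,1,1).

∂_2: C_2 → C_1 maps a triangle to the signed sum of its edges. For instance
  ∂[2,3,4] = [3,4] − [2,4] + [2,3],
  ∂[3,4,5] = [4,5] − [3,5] + [3,4].
This gives a 30×20 integer matrix of rank 20; reducing to Smith normal form yields diagonal entries (1,1,1,1,1,1,1,1,1,1,1,1,1,1,1,1,1,1,1,2).

From H_k ≅ ker(∂_k) / im(∂_{k+1}) we obtain:

  H_0: rank C_0 − rank ∂_1 = 10 − 9 = 1, and the invariant factors of ∂_1 are all 1, so H_0 ≅ Z.
  H_1: rank ker ∂_1 − rank ∂_2 = (30 − 9) − 20 = 1, and ∂_2 has invariant factor 2 > 1, so H_1 ≅ Z ⊕ Z/2Z.
  H_2: rank ker ∂_2 − rank ∂_3 = (20 − 20) − 0 = 0, and there is no ∂_3, so H_2 ≅ 0.

As a check, the Euler characteristic is 10 − 30 + 20 = 0, which agrees with 1 − 1 + 0 = 0.

H_0 = Z,  H_1 = Z ⊕ Z/2Z,  H_2 = 0.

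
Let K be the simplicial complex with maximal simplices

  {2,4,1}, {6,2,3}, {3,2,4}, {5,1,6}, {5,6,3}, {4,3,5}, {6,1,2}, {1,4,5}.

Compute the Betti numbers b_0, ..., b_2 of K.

b_0 = 1, b_1 = 0, b_2 = 1.

Take the total order 1 < 2 < 3 < 4 < 5 < 6 on the vertex set. Then K (dimension 2) consists of the simplices:

  0-simplices (6): [1], [2], [3], [4], [5], [6]
  1-simplices (12): [1,2], [1,4], [1,5], [1,6], [2,3], [2,4], [2,6], [3,4], [3,5], [3,6], [4,5], [5,6]
  2-simplices (8): [1,2,4], [1,2,6], [1,4,5], [1,5,6], [2,3,4], [2,3,6], [3,4,5], [3,5,6]

Hence C_0 ≅ Z^6, C_1 ≅ Z^12, C_2 ≅ Z^8.

∂_1: C_1 → C_0 maps an edge to its endpoints' difference, ∂[p,q] = q − p. For instance
  ∂[2,6] = [6] − [2].
This gives a 6×12 integer matrix of rank 5; reducing to Smith normal form yields diagonal entries (1,1,1,1,1).

The boundary map ∂_2: C_2 → C_1 acts by ∂[p,q,r] = [q,r] − [p,r] + [p,q]. For instance
  ∂[1,5,6] = [5,6] − [1,6] + [1,5],
  ∂[3,4,5] = [4,5] − [3,5] + [3,4].
The resulting 12×8 matrix has rank 7, and its Smith normal form has invariant factors (1,1,1,1,1,1,1).

From H_k ≅ ker(∂_k) / im(∂_{k+1}) we obtain:

  H_0: rank C_0 − rank ∂_1 = 6 − 5 = 1, and the invariant factors of ∂_1 are all 1, so H_0 ≅ Z.
  H_1: rank ker ∂_1 − rank ∂_2 = (12 − 5) − 7 = 0, and the invariant factors of ∂_2 are all 1, so H_1 ≅ 0.
  H_2: rank ker ∂_2 − rank ∂_3 = (8 − 7) − 0 = 1, and there is no ∂_3, so H_2 ≅ Z.

As a check, the Euler characteristic is 6 − 12 + 8 = 2, which agrees with 1 − 0 + 1 = 2.
(K is a triangulation of the 2-sphere S^2.)

Hence the Betti numbers are b_0 = 1, b_1 = 0, b_2 = 1.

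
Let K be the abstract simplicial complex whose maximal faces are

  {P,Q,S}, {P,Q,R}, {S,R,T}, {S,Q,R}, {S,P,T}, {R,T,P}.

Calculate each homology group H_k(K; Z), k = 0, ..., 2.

We work with the vertex ordering P < Q < R < S < T. The simplices of K, each written with vertices in increasing order, are:

  0-simplices (5): P, Q, R, S, T
  1-simplices (9): PQ, PR, PS, PT, QR, QS, RS, RT, ST
  2-simplices (6): PQR, PQS, PRT, PST, QRS, RST

so the chain groups are C_0 ≅ Z^5, C_1 ≅ Z^9, C_2 ≅ Z^6.

The boundary map ∂_1: C_1 → C_0 maps an edge to its endpoints' difference, ∂[p,q] = q − p.
This gives a 5×9 integer matrix of rank 4; reducing to Smith normal form yields diagonal entries (1,1,1,1).

∂_2: C_2 → C_1 sends each 2-simplex [p,q,r] to [q,r] − [p,r] + [p,q]. For instance
  ∂PQR = QR − PR + PQ,
  ∂QRS = RS − QS + QR.
The 9×6 boundary matrix has rank 5 and Smith normal form diag(1,1,1,1,1).

From H_k ≅ ker(∂_k) / im(∂_{k+1}) we obtain:

  H_0: rank C_0 − rank ∂_1 = 5 − 4 = 1, and the invariant factors of ∂_1 are all 1, so H_0 ≅ Z.
  H_1: rank ker ∂_1 − rank ∂_2 = (9 − 4) − 5 = 0, and the invariant factors of ∂_2 are all 1, so H_1 ≅ 0.
  H_2: rank ker ∂_2 − rank ∂_3 = (6 − 5) − 0 = 1, and there is no ∂_3, so H_2 ≅ Z.

H_0 = Z,  H_1 = 0,  H_2 = Z.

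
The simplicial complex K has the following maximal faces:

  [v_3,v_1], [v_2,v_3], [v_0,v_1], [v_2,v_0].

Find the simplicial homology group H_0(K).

H_0 = Z.

K has 4 vertices, 4 edges.
rank ∂_0 = 0, rank ∂_1 = 3 ⇒ b_0 = 4 − 0 − 3 = 1; all invariant factors of ∂_1 are 1 so no torsion. So H_0 = Z.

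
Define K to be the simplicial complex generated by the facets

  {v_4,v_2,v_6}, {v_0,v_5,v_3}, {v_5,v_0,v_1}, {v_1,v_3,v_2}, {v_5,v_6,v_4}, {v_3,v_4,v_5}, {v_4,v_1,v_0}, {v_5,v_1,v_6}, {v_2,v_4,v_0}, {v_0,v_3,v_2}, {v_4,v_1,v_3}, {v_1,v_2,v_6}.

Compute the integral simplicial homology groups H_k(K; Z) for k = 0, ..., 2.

Order the vertices as v_0 < v_1 < v_2 < v_3 < v_4 < v_5 < v_6. Listing each simplex with vertices in this order, K has dimension 2 with simplices:

  0-simplices (7): [v_0], [v_1], [v_2], [v_3], [v_4], [v_5], [v_6]
  1-simplices (18): (18 of them)
  2-simplices (12): (12 of them)

Hence C_0 ≅ Z^7, C_1 ≅ Z^18, C_2 ≅ Z^12.

∂_1: C_1 → C_0 maps an edge to its endpoints' difference, ∂[p,q] = q − p.
The resulting 7×18 matrix has rank 6, and its Smith normal form has invariant factors (1,1,1,1,1,1).

The boundary map ∂_2: C_2 → C_1 sends each 2-simplex [p,q,r] to [q,r] − [p,r] + [p,q]. For instance
  ∂[v_1,v_3,v_4] = [v_3,v_4] − [v_1,v_4] + [v_1,v_3],
  ∂[v_3,v_4,v_5] = [v_4,v_5] − [v_3,v_5] + [v_3,v_4].
As a 18×12 matrix over Z this has rank 12, with invariant factors (1,1,1,1,1,1,1,1,1,1,1,2).

From H_k ≅ ker(∂_k) / im(∂_{k+1}) we obtain:

  H_0: rank C_0 − rank ∂_1 = 7 − 6 = 1, and the invariant factors of ∂_1 are all 1, so H_0 = Z.
  H_1: rank ker ∂_1 − rank ∂_2 = (18 − 6) − 12 = 0, and ∂_2 has invariant factor 2 > 1, so H_1 = Z/2.
  H_2: rank ker ∂_2 − rank ∂_3 = (12 − 12) − 0 = 0, and there is no ∂_3, so H_2 = 0.

(K is a triangulation of the real projective plane RP^2.)

H_0 ≅ Z,  H_1 ≅ Z/2,  H_2 = 0.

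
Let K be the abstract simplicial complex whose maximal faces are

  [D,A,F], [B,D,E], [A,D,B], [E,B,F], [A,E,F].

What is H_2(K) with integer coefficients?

Order the vertices as A < B < D < E < F. Listing each simplex with vertices in this order, K has dimension 2 with simplices:

  0-simplices (5): A, B, D, E, F
  1-simplices (10): AB, AD, AE, AF, BD, BE, BF, DE, DF, EF
  2-simplices (5): ABD, ADF, AEF, BDE, BEF

Hence C_0 ≅ Z^5, C_1 ≅ Z^10, C_2 ≅ Z^5.

∂_1: C_1 → C_0 is given by ∂[p,q] = [q] − [p].
The resulting 5×10 matrix has rank 4, and its Smith normal form has invariant factors (1,1,1,1).

The boundary map ∂_2: C_2 → C_1 sends each 2-simplex [p,q,r] to [q,r] − [p,r] + [p,q]. For instance
  ∂ABD = BD − AD + AB,
  ∂ADF = DF − AF + AD.
As a 10×5 matrix over Z this has rank 5, with invariant factors (1,1,1,1,1).

Reading off H_k = ker ∂_k / im ∂_{k+1}:

  H_2: rank ker ∂_2 − rank ∂_3 = (5 − 5) − 0 = 0, and there is no ∂_3, so H_2 ≅ 0.

H_2 ≅ 0.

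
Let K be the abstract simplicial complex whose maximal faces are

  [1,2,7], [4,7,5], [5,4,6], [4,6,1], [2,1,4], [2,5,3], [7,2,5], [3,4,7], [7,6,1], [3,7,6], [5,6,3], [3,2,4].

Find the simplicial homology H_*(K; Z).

H_0 ≅ Z,  H_1 ≅ Z/2Z,  H_2 = 0.

Take the total order 1 < 2 < 3 < 4 < 5 < 6 < 7 on the vertex set. Then K (dimension 2) consists of the simplices:

  0-simplices (7): [1], [2], [3], [4], [5], [6], [7]
  1-simplices (18): [1,2], [1,4], [1,6], [1,7], [2,3], [2,4], [2,5], [2,7], [3,4], [3,5], [3,6], [3,7], [4,5], [4,6], [4,7], [5,6], [5,7], [6,7]
  2-simplices (12): [1,2,4], [1,2,7], [1,4,6], [1,6,7], [2,3,4], [2,3,5], [2,5,7], [3,4,7], [3,5,6], [3,6,7], [4,5,6], [4,5,7]

so the chain groups are C_0 ≅ Z^7, C_1 ≅ Z^18, C_2 ≅ Z^12.

The boundary map ∂_1: C_1 → C_0 sends each edge [p,q] (with p < q) to q − p. For instance
  ∂[2,5] = [5] − [2].
The resulting 7×18 matrix has rank 6, and its Smith normal form has invariant factors (1,1,1,1,1,1).

The boundary map ∂_2: C_2 → C_1 acts by ∂[p,q,r] = [q,r] − [p,r] + [p,q]. For instance
  ∂[2,3,5] = [3,5] − [2,5] + [2,3],
  ∂[3,5,6] = [5,6] − [3,6] + [3,5].
The resulting 18×12 matrix has rank 12, and its Smith normal form has invariant factors (1,1,1,1,1,1,1,1,1,1,1,2).

Computing H_k = (kernel of ∂_k) / (image of ∂_{k+1}):

  H_0: rank C_0 − rank ∂_1 = 7 − 6 = 1, and the invariant factors of ∂_1 are all 1, so H_0 = Z.
  H_1: rank ker ∂_1 − rank ∂_2 = (18 − 6) − 12 = 0, and ∂_2 has invariant factor 2 > 1, so H_1 = Z/2Z.
  H_2: rank ker ∂_2 − rank ∂_3 = (12 − 12) − 0 = 0, and there is no ∂_3, so H_2 = 0.

As a check, the Euler characteristic is 7 − 18 + 12 = 1, which agrees with 1 − 0 + 0 = 1.
(K is a triangulation of the real projective plane RP^2.)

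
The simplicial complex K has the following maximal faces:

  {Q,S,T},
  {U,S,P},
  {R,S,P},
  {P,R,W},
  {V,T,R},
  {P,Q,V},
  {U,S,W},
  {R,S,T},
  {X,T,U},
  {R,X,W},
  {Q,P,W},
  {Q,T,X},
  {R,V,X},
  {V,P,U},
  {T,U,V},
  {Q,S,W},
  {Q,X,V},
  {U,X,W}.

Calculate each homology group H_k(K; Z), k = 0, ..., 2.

H_0 ≅ Z,  H_1 ≅ Z × Z/2,  H_2 = 0.

Fix the vertex order P < Q < R < S < T < U < V < W < X and write every simplex with vertices in increasing order. Then dim K = 2 and the simplices of K are:

  0-simplices (9): P, Q, R, S, T, U, V, W, X
  1-simplices (27): PQ, PR, PS, PU, PV, PW, QS, QT, QV, QW, QX, RS, RT, RV, RW, RX, ST, SU, SW, TU, TV, TX, UV, UW, UX, VX, WX
  2-simplices (18): PQV, PQW, PRS, PRW, PSU, PUV, QST, QSW, QTX, QVX, RST, RTV, RVX, RWX, SUW, TUV, TUX, UWX

giving chain groups C_0 ≅ Z^9, C_1 ≅ Z^27, C_2 ≅ Z^18.

∂_1: C_1 → C_0 maps an edge to its endpoints' difference, ∂[p,q] = q − p. For instance
  ∂RS = S − R.
As a 9×27 matrix over Z this has rank 8, with invariant factors (1,1,1,1,1,1,1,1).

∂_2: C_2 → C_1 sends each 2-simplex [p,q,r] to [q,r] − [p,r] + [p,q]. For instance
  ∂UWX = WX − UX + UW,
  ∂QST = ST − QT + QS.
The resulting 27×18 matrix has rank 18, and its Smith normal form has invariant factors (1,1,1,1,1,1,1,1,1,1,1,1,1,1,1,1,1,2).

Now H_k = ker ∂_k / im ∂_{k+1}, so:

  H_0: rank C_0 − rank ∂_1 = 9 − 8 = 1, and the invariant factors of ∂_1 are all 1, so H_0 ≅ Z.
  H_1: rank ker ∂_1 − rank ∂_2 = (27 − 8) − 18 = 1, and ∂_2 has invariant factor 2 > 1, so H_1 ≅ Z × Z/2.
  H_2: rank ker ∂_2 − rank ∂_3 = (18 − 18) − 0 = 0, and there is no ∂_3, so H_2 ≅ 0.

As a check, the Euler characteristic is 9 − 27 + 18 = 0, which agrees with 1 − 1 + 0 = 0.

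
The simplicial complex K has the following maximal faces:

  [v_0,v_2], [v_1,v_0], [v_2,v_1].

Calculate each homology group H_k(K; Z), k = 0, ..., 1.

Order the vertices as v_0 < v_1 < v_2. Listing each simplex with vertices in this order, K has dimension 1 with simplices:

  0-simplices (3): [v_0], [v_1], [v_2]
  1-simplices (3): [v_0,v_1], [v_0,v_2], [v_1,v_2]

so the chain groups are C_0 ≅ Z^3, C_1 ≅ Z^3.

The boundary map ∂_1: C_1 → C_0 sends each edge [p,q] (with p < q) to q − p. For instance
  ∂[v_1,v_2] = [v_2] − [v_1].
As a 3×3 matrix over Z this has rank 2, with invariant factors (1,1).

Computing H_k = (kernel of ∂_k) / (image of ∂_{k+1}):

  H_0: rank C_0 − rank ∂_1 = 3 − 2 = 1, and the invariant factors of ∂_1 are all 1, so H_0 = Z.
  H_1: rank ker ∂_1 − rank ∂_2 = (3 − 2) − 0 = 1, and there is no ∂_2, so H_1 = Z.

(K is a triangulation of the circle S^1.)

H_0 = Z,  H_1 = Z.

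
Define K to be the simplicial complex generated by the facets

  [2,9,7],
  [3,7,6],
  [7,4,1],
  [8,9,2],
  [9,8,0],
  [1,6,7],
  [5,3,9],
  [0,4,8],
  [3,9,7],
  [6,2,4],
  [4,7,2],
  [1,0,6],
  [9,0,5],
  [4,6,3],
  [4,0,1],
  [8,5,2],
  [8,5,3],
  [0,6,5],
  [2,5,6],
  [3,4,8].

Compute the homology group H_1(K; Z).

H_1 = Z ⊕ Z_2.

Fix the vertex order 0 < 1 < 2 < 3 < 4 < 5 < 6 < 7 < 8 < 9 and write every simplex with vertices in increasing order. Then dim K = 2 and the simplices of K are:

  0-simplices (10): [0], [1], [2], [3], [4], [5], [6], [7], [8], [9]
  1-simplices (30): (30 of them)
  2-simplices (20): (20 of them)

Hence C_0 ≅ Z^10, C_1 ≅ Z^30, C_2 ≅ Z^20.

∂_1: C_1 → C_0 sends each edge [p,q] (with p < q) to q − p.
The 10×30 boundary matrix has rank 9 and Smith normal form diag(1,1,1,1,1,1,1,1,1).

∂_2: C_2 → C_1 maps a triangle to the signed sum of its edges. For instance
  ∂[1,4,7] = [4,7] − [1,7] + [1,4],
  ∂[2,7,9] = [7,9] − [2,9] + [2,7].
The 30×20 boundary matrix has rank 20 and Smith normal form diag(1,1,1,1,1,1,1,1,1,1,1,1,1,1,1,1,1,1,1,2).

Now H_k = ker ∂_k / im ∂_{k+1}, so:

  H_1: rank ker ∂_1 − rank ∂_2 = (30 − 9) − 20 = 1, and ∂_2 has invariant factor 2 > 1, so H_1 ≅ Z ⊕ Z_2.

(K is a triangulation of the Klein bottle.)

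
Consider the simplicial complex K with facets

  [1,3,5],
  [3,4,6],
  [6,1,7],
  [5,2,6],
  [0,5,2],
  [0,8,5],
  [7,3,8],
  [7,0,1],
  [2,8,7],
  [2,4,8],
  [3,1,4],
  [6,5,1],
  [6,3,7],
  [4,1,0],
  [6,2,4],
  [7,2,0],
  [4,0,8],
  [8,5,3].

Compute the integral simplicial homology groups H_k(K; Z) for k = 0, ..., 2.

K has 9 vertices, 27 edges, 18 triangles.
rank ∂_0 = 0, rank ∂_1 = 8 ⇒ b_0 = 9 − 0 − 8 = 1; all invariant factors of ∂_1 are 1 so no torsion. So H_0 = Z.
rank ∂_1 = 8, rank ∂_2 = 18 ⇒ b_1 = 27 − 8 − 18 = 1; ∂_2 has invariant factor(s) [2] giving torsion. So H_1 = Z ⊕ Z/2.
rank ∂_2 = 18, rank ∂_3 = 0 ⇒ b_2 = 18 − 18 − 0 = 0. So H_2 = 0.

H_0 ≅ Z,  H_1 ≅ Z ⊕ Z/2,  H_2 = 0.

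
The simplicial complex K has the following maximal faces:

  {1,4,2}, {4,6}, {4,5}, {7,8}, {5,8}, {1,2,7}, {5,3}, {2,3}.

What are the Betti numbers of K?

b_0 = 1, b_1 = 2, b_2 = 0.

Order the vertices as 1 < 2 < 3 < 4 < 5 < 6 < 7 < 8. Listing each simplex with vertices in this order, K has dimension 2 with simplices:

  0-simplices (8): [1], [2], [3], [4], [5], [6], [7], [8]
  1-simplices (11): [1,2], [1,4], [1,7], [2,3], [2,4], [2,7], [3,5], [4,5], [4,6], [5,8], [7,8]
  2-simplices (2): [1,2,4], [1,2,7]

so the chain groups are C_0 ≅ Z^8, C_1 ≅ Z^11, C_2 ≅ Z^2.

Boundary ∂_1: C_1 → C_0 is given by ∂[p,q] = [q] − [p]. For instance
  ∂[5,8] = [8] − [5].
This gives a 8×11 integer matrix of rank 7; reducing to Smith normal form yields diagonal entries (1,1,1,1,1,1,1).

The boundary map ∂_2: C_2 → C_1 maps a triangle to the signed sum of its edges. For instance
  ∂[1,2,4] = [2,4] − [1,4] + [1,2],
  ∂[1,2,7] = [2,7] − [1,7] + [1,2].
The resulting 11×2 matrix has rank 2, and its Smith normal form has invariant factors (1,1).

Now H_k = ker ∂_k / im ∂_{k+1}, so:

  H_0: rank C_0 − rank ∂_1 = 8 − 7 = 1, and the invariant factors of ∂_1 are all 1, so H_0 ≅ Z.
  H_1: rank ker ∂_1 − rank ∂_2 = (11 − 7) − 2 = 2, and the invariant factors of ∂_2 are all 1, so H_1 ≅ Z^2.
  H_2: rank ker ∂_2 − rank ∂_3 = (2 − 2) − 0 = 0, and there is no ∂_3, so H_2 ≅ 0.

As a check, the Euler characteristic is 8 − 11 + 2 = -1, which agrees with 1 − 2 + 0 = -1.

Hence the Betti numbers are b_0 = 1, b_1 = 2, b_2 = 0.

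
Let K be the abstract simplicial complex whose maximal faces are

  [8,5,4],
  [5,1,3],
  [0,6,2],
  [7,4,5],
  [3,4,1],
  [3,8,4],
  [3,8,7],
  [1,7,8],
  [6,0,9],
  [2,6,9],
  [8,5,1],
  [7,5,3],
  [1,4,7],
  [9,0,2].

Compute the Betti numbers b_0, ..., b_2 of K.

b_0 = 2, b_1 = 0, b_2 = 1.

Order the vertices as 0 < 1 < 2 < 3 < 4 < 5 < 6 < 7 < 8 < 9. Listing each simplex with vertices in this order, K has dimension 2 with simplices:

  0-simplices (10): [0], [1], [2], [3], [4], [5], [6], [7], [8], [9]
  1-simplices (21): [0,2], [0,6], [0,9], [1,3], [1,4], [1,5], [1,7], [1,8], [2,6], [2,9], [3,4], [3,5], [3,7], [3,8], [4,5], [4,7], [4,8], [5,7], [5,8], [6,9], [7,8]
  2-simplices (14): [0,2,6], [0,2,9], [0,6,9], [1,3,4], [1,3,5], [1,4,7], [1,5,8], [1,7,8], [2,6,9], [3,4,8], [3,5,7], [3,7,8], [4,5,7], [4,5,8]

so the chain groups are C_0 ≅ Z^10, C_1 ≅ Z^21, C_2 ≅ Z^14.

Boundary ∂_1: C_1 → C_0 is given by ∂[p,q] = [q] − [p]. For instance
  ∂[1,8] = [8] − [1].
The resulting 10×21 matrix has rank 8, and its Smith normal form has invariant factors (1,1,1,1,1,1,1,1).

∂_2: C_2 → C_1 maps a triangle to the signed sum of its edges. For instance
  ∂[1,3,5] = [3,5] − [1,5] + [1,3],
  ∂[2,6,9] = [6,9] − [2,9] + [2,6].
The 21×14 boundary matrix has rank 13 and Smith normal form diag(1,1,1,1,1,1,1,1,1,1,1,1,2).

Reading off H_k = ker ∂_k / im ∂_{k+1}:

  H_0: rank C_0 − rank ∂_1 = 10 − 8 = 2, and the invariant factors of ∂_1 are all 1, so H_0 ≅ Z^2.
  H_1: rank ker ∂_1 − rank ∂_2 = (21 − 8) − 13 = 0, and ∂_2 has invariant factor 2 > 1, so H_1 ≅ Z/2.
  H_2: rank ker ∂_2 − rank ∂_3 = (14 − 13) − 0 = 1, and there is no ∂_3, so H_2 ≅ Z.

(K is a triangulation of the disjoint union of the 2-sphere S^2 and the real projective plane RP^2.)

Hence the Betti numbers are b_0 = 2, b_1 = 0, b_2 = 1.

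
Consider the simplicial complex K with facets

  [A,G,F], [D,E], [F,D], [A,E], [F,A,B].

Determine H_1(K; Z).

H_1 = Z.

Take the total order A < B < D < E < F < G on the vertex set. Then K (dimension 2) consists of the simplices:

  0-simplices (6): A, B, D, E, F, G
  1-simplices (8): AB, AE, AF, AG, BF, DE, DF, FG
  2-simplices (2): ABF, AFG

so the chain groups are C_0 ≅ Z^6, C_1 ≅ Z^8, C_2 ≅ Z^2.

∂_1: C_1 → C_0 sends each edge [p,q] (with p < q) to q − p. For instance
  ∂DF = F − D.
This gives a 6×8 integer matrix of rank 5; reducing to Smith normal form yields diagonal entries (1,1,1,1,1).

Boundary ∂_2: C_2 → C_1 sends each 2-simplex [p,q,r] to [q,r] − [p,r] + [p,q]. For instance
  ∂AFG = FG − AG + AF,
  ∂ABF = BF − AF + AB.
As a 8×2 matrix over Z this has rank 2, with invariant factors (1,1).

Computing H_k = (kernel of ∂_k) / (image of ∂_{k+1}):

  H_1: rank ker ∂_1 − rank ∂_2 = (8 − 5) − 2 = 1, and the invariant factors of ∂_2 are all 1, so H_1 = Z.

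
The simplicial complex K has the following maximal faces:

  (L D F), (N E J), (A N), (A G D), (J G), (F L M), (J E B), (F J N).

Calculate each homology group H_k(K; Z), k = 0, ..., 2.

H_0 = Z,  H_1 = Z^2,  H_2 = 0.

Take the total order A < B < D < E < F < G < J < L < M < N on the vertex set. Then K (dimension 2) consists of the simplices:

  0-simplices (10): A, B, D, E, F, G, J, L, M, N
  1-simplices (17): AD, AG, AN, BE, BJ, DF, DG, DL, EJ, EN, FJ, FL, FM, FN, GJ, JN, LM
  2-simplices (6): ADG, BEJ, DFL, EJN, FJN, FLM

Hence C_0 ≅ Z^10, C_1 ≅ Z^17, C_2 ≅ Z^6.

∂_1: C_1 → C_0 maps an edge to its endpoints' difference, ∂[p,q] = q − p. For instance
  ∂FM = M − F.
This gives a 10×17 integer matrix of rank 9; reducing to Smith normal form yields diagonal entries (1,1,1,1,1,1,1,1,1).

The boundary map ∂_2: C_2 → C_1 maps a triangle to the signed sum of its edges. For instance
  ∂EJN = JN − EN + EJ,
  ∂ADG = DG − AG + AD.
The 17×6 boundary matrix has rank 6 and Smith normal form diag(1,1,1,1,1,1).

From H_k ≅ ker(∂_k) / im(∂_{k+1}) we obtain:

  H_0: rank C_0 − rank ∂_1 = 10 − 9 = 1, and the invariant factors of ∂_1 are all 1, so H_0 ≅ Z.
  H_1: rank ker ∂_1 − rank ∂_2 = (17 − 9) − 6 = 2, and the invariant factors of ∂_2 are all 1, so H_1 ≅ Z^2.
  H_2: rank ker ∂_2 − rank ∂_3 = (6 − 6) − 0 = 0, and there is no ∂_3, so H_2 ≅ 0.

As a check, the Euler characteristic is 10 − 17 + 6 = -1, which agrees with 1 − 2 + 0 = -1.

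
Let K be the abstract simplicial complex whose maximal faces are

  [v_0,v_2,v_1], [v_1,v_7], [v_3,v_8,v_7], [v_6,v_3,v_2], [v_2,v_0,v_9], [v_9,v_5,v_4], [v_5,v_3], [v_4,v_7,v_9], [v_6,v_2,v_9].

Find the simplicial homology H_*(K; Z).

Order the vertices as v_0 < v_1 < v_2 < v_3 < v_4 < v_5 < v_6 < v_7 < v_8 < v_9. Listing each simplex with vertices in this order, K has dimension 2 with simplices:

  0-simplices (10): [v_0], [v_1], [v_2], [v_3], [v_4], [v_5], [v_6], [v_7], [v_8], [v_9]
  1-simplices (19): (19 of them)
  2-simplices (7): [v_0,v_1,v_2], [v_0,v_2,v_9], [v_2,v_3,v_6], [v_2,v_6,v_9], [v_3,v_7,v_8], [v_4,v_5,v_9], [v_4,v_7,v_9]

giving chain groups C_0 ≅ Z^10, C_1 ≅ Z^19, C_2 ≅ Z^7.

Boundary ∂_1: C_1 → C_0 sends each edge [p,q] (with p < q) to q − p. For instance
  ∂[v_0,v_9] = [v_9] − [v_0].
The 10×19 boundary matrix has rank 9 and Smith normal form diag(1,1,1,1,1,1,1,1,1).

Boundary ∂_2: C_2 → C_1 acts by ∂[p,q,r] = [q,r] − [p,r] + [p,q]. For instance
  ∂[v_4,v_5,v_9] = [v_5,v_9] − [v_4,v_9] + [v_4,v_5],
  ∂[v_0,v_1,v_2] = [v_1,v_2] − [v_0,v_2] + [v_0,v_1].
The resulting 19×7 matrix has rank 7, and its Smith normal form has invariant factors (1,1,1,1,1,1,1).

Reading off H_k = ker ∂_k / im ∂_{k+1}:

  H_0: rank C_0 − rank ∂_1 = 10 − 9 = 1, and the invariant factors of ∂_1 are all 1, so H_0 ≅ Z.
  H_1: rank ker ∂_1 − rank ∂_2 = (19 − 9) − 7 = 3, and the invariant factors of ∂_2 are all 1, so H_1 ≅ Z^3.
  H_2: rank ker ∂_2 − rank ∂_3 = (7 − 7) − 0 = 0, and there is no ∂_3, so H_2 ≅ 0.

As a check, the Euler characteristic is 10 − 19 + 7 = -2, which agrees with 1 − 3 + 0 = -2.

H_0 = Z,  H_1 = Z^3,  H_2 = 0.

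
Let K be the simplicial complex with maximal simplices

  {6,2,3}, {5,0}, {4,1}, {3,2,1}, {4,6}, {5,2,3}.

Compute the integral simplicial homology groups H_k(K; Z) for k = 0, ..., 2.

H_0 ≅ Z,  H_1 ≅ Z,  H_2 = 0.

K has 7 vertices, 10 edges, 3 triangles.
rank ∂_0 = 0, rank ∂_1 = 6 ⇒ b_0 = 7 − 0 − 6 = 1; all invariant factors of ∂_1 are 1 so no torsion. So H_0 ≅ Z.
rank ∂_1 = 6, rank ∂_2 = 3 ⇒ b_1 = 10 − 6 − 3 = 1; all invariant factors of ∂_2 are 1 so no torsion. So H_1 ≅ Z.
rank ∂_2 = 3, rank ∂_3 = 0 ⇒ b_2 = 3 − 3 − 0 = 0. So H_2 ≅ 0.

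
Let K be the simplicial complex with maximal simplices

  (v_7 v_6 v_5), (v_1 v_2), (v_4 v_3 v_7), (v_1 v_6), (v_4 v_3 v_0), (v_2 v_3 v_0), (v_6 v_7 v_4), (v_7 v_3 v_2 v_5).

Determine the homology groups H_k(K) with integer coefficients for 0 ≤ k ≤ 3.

Order the vertices as v_0 < v_1 < v_2 < v_3 < v_4 < v_5 < v_6 < v_7. Listing each simplex with vertices in this order, K has dimension 3 with simplices:

  0-simplices (8): [v_0], [v_1], [v_2], [v_3], [v_4], [v_5], [v_6], [v_7]
  1-simplices (16): (16 of them)
  2-simplices (9): [v_0,v_2,v_3], [v_0,v_3,v_4], [v_2,v_3,v_5], [v_2,v_3,v_7], [v_2,v_5,v_7], [v_3,v_4,v_7], [v_3,v_5,v_7], [v_4,v_6,v_7], [v_5,v_6,v_7]
  3-simplices (1): [v_2,v_3,v_5,v_7]

so the chain groups are C_0 ≅ Z^8, C_1 ≅ Z^16, C_2 ≅ Z^9, C_3 ≅ Z^1.

∂_1: C_1 → C_0 maps an edge to its endpoints' difference, ∂[p,q] = q − p.
The 8×16 boundary matrix has rank 7 and Smith normal form diag(1,1,1,1,1,1,1).

Boundary ∂_2: C_2 → C_1 acts by ∂[p,q,r] = [q,r] − [p,r] + [p,q]. For instance
  ∂[v_2,v_5,v_7] = [v_5,v_7] − [v_2,v_7] + [v_2,v_5],
  ∂[v_0,v_2,v_3] = [v_2,v_3] − [v_0,v_3] + [v_0,v_2].
The 16×9 boundary matrix has rank 8 and Smith normal form diag(1,1,1,1,1,1,1,1).

∂_3: C_3 → C_2 sends each 3-simplex σ to the alternating sum Σ_i (−1)^i (σ with its i-th vertex removed). For instance
  ∂[v_2,v_3,v_5,v_7] = [v_3,v_5,v_7] − [v_2,v_5,v_7] + [v_2,v_3,v_7] − [v_2,v_3,v_5].
The resulting 9×1 matrix has rank 1, and its Smith normal form has invariant factors (1).

From H_k ≅ ker(∂_k) / im(∂_{k+1}) we obtain:

  H_0: rank C_0 − rank ∂_1 = 8 − 7 = 1, and the invariant factors of ∂_1 are all 1, so H_0 = Z.
  H_1: rank ker ∂_1 − rank ∂_2 = (16 − 7) − 8 = 1, and the invariant factors of ∂_2 are all 1, so H_1 = Z.
  H_2: rank ker ∂_2 − rank ∂_3 = (9 − 8) − 1 = 0, and the invariant factors of ∂_3 are all 1, so H_2 = 0.
  H_3: rank ker ∂_3 − rank ∂_4 = (1 − 1) − 0 = 0, and there is no ∂_4, so H_3 = 0.

As a check, the Euler characteristic is 8 − 16 + 9 − 1 = 0, which agrees with 1 − 1 + 0 − 0 = 0.

H_0 ≅ Z,  H_1 ≅ Z,  H_2 = 0,  H_3 = 0.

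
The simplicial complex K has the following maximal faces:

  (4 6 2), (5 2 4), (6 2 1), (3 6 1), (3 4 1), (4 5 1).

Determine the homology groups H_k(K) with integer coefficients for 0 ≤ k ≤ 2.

H_0 ≅ Z,  H_1 ≅ Z,  H_2 = 0.

Take the total order 1 < 2 < 3 < 4 < 5 < 6 on the vertex set. Then K (dimension 2) consists of the simplices:

  0-simplices (6): [1], [2], [3], [4], [5], [6]
  1-simplices (12): [1,2], [1,3], [1,4], [1,5], [1,6], [2,4], [2,5], [2,6], [3,4], [3,6], [4,5], [4,6]
  2-simplices (6): [1,2,6], [1,3,4], [1,3,6], [1,4,5], [2,4,5], [2,4,6]

so the chain groups are C_0 ≅ Z^6, C_1 ≅ Z^12, C_2 ≅ Z^6.

The boundary map ∂_1: C_1 → C_0 is given by ∂[p,q] = [q] − [p]. For instance
  ∂[1,5] = [5] − [1].
This gives a 6×12 integer matrix of rank 5; reducing to Smith normal form yields diagonal entries (1,1,1,1,1).

Boundary ∂_2: C_2 → C_1 sends each 2-simplex [p,q,r] to [q,r] − [p,r] + [p,q]. For instance
  ∂[1,4,5] = [4,5] − [1,5] + [1,4],
  ∂[1,3,6] = [3,6] − [1,6] + [1,3].
This gives a 12×6 integer matrix of rank 6; reducing to Smith normal form yields diagonal entries (1,1,1,1,1,1).

From H_k ≅ ker(∂_k) / im(∂_{k+1}) we obtain:

  H_0: rank C_0 − rank ∂_1 = 6 − 5 = 1, and the invariant factors of ∂_1 are all 1, so H_0 ≅ Z.
  H_1: rank ker ∂_1 − rank ∂_2 = (12 − 5) − 6 = 1, and the invariant factors of ∂_2 are all 1, so H_1 ≅ Z.
  H_2: rank ker ∂_2 − rank ∂_3 = (6 − 6) − 0 = 0, and there is no ∂_3, so H_2 ≅ 0.

As a check, the Euler characteristic is 6 − 12 + 6 = 0, which agrees with 1 − 1 + 0 = 0.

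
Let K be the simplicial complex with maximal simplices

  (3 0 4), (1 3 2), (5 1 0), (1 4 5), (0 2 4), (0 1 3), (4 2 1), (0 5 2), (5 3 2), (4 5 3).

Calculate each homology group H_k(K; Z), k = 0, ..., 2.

H_0 = Z,  H_1 = Z/2,  H_2 = 0.

K has 6 vertices, 15 edges, 10 triangles.
rank ∂_0 = 0, rank ∂_1 = 5 ⇒ b_0 = 6 − 0 − 5 = 1; all invariant factors of ∂_1 are 1 so no torsion. So H_0 = Z.
rank ∂_1 = 5, rank ∂_2 = 10 ⇒ b_1 = 15 − 5 − 10 = 0; ∂_2 has invariant factor(s) [2] giving torsion. So H_1 = Z/2.
rank ∂_2 = 10, rank ∂_3 = 0 ⇒ b_2 = 10 − 10 − 0 = 0. So H_2 = 0.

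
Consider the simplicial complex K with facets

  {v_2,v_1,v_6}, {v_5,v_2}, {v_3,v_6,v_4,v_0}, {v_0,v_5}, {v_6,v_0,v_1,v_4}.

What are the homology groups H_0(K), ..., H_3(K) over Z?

H_0 = Z,  H_1 = Z,  H_2 = 0,  H_3 = 0.

We work with the vertex ordering v_0 < v_1 < v_2 < v_3 < v_4 < v_5 < v_6. The simplices of K, each written with vertices in increasing order, are:

  0-simplices (7): [v_0], [v_1], [v_2], [v_3], [v_4], [v_5], [v_6]
  1-simplices (13): [v_0,v_1], [v_0,v_3], [v_0,v_4], [v_0,v_5], [v_0,v_6], [v_1,v_2], [v_1,v_4], [v_1,v_6], [v_2,v_5], [v_2,v_6], [v_3,v_4], [v_3,v_6], [v_4,v_6]
  2-simplices (8): [v_0,v_1,v_4], [v_0,v_1,v_6], [v_0,v_3,v_4], [v_0,v_3,v_6], [v_0,v_4,v_6], [v_1,v_2,v_6], [v_1,v_4,v_6], [v_3,v_4,v_6]
  3-simplices (2): [v_0,v_1,v_4,v_6], [v_0,v_3,v_4,v_6]

giving chain groups C_0 ≅ Z^7, C_1 ≅ Z^13, C_2 ≅ Z^8, C_3 ≅ Z^2.

∂_1: C_1 → C_0 sends each edge [p,q] (with p < q) to q − p. For instance
  ∂[v_3,v_4] = [v_4] − [v_3].
As a 7×13 matrix over Z this has rank 6, with invariant factors (1,1,1,1,1,1).

∂_2: C_2 → C_1 maps a triangle to the signed sum of its edges. For instance
  ∂[v_0,v_1,v_4] = [v_1,v_4] − [v_0,v_4] + [v_0,v_1],
  ∂[v_3,v_4,v_6] = [v_4,v_6] − [v_3,v_6] + [v_3,v_4].
The resulting 13×8 matrix has rank 6, and its Smith normal form has invariant factors (1,1,1,1,1,1).

The boundary map ∂_3: C_3 → C_2 sends each 3-simplex σ to the alternating sum Σ_i (−1)^i (σ with its i-th vertex removed). For instance
  ∂[v_0,v_1,v_4,v_6] = [v_1,v_4,v_6] − [v_0,v_4,v_6] + [v_0,v_1,v_6] − [v_0,v_1,v_4],
  ∂[v_0,v_3,v_4,v_6] = [v_3,v_4,v_6] − [v_0,v_4,v_6] + [v_0,v_3,v_6] − [v_0,v_3,v_4].
As a 8×2 matrix over Z this has rank 2, with invariant factors (1,1).

Computing H_k = (kernel of ∂_k) / (image of ∂_{k+1}):

  H_0: rank C_0 − rank ∂_1 = 7 − 6 = 1, and the invariant factors of ∂_1 are all 1, so H_0 = Z.
  H_1: rank ker ∂_1 − rank ∂_2 = (13 − 6) − 6 = 1, and the invariant factors of ∂_2 are all 1, so H_1 = Z.
  H_2: rank ker ∂_2 − rank ∂_3 = (8 − 6) − 2 = 0, and the invariant factors of ∂_3 are all 1, so H_2 = 0.
  H_3: rank ker ∂_3 − rank ∂_4 = (2 − 2) − 0 = 0, and there is no ∂_4, so H_3 = 0.

As a check, the Euler characteristic is 7 − 13 + 8 − 2 = 0, which agrees with 1 − 1 + 0 − 0 = 0.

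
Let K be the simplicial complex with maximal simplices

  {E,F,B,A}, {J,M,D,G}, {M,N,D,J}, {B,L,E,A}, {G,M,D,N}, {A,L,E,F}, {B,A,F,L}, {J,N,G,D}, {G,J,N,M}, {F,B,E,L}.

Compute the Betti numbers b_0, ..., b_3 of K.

Order the vertices as A < B < D < E < F < G < J < L < M < N. Listing each simplex with vertices in this order, K has dimension 3 with simplices:

  0-simplices (10): A, B, D, E, F, G, J, L, M, N
  1-simplices (20): AB, AE, AF, AL, BE, BF, BL, DG, DJ, DM, DN, EF, EL, FL, GJ, GM, GN, JM, JN, MN
  2-simplices (20): ABE, ABF, ABL, AEF, AEL, AFL, BEF, BEL, BFL, DGJ, DGM, DGN, DJM, DJN, DMN, EFL, GJM, GJN, GMN, JMN
  3-simplices (10): ABEF, ABEL, ABFL, AEFL, BEFL, DGJM, DGJN, DGMN, DJMN, GJMN

giving chain groups C_0 ≅ Z^10, C_1 ≅ Z^20, C_2 ≅ Z^20, C_3 ≅ Z^10.

∂_1: C_1 → C_0 is given by ∂[p,q] = [q] − [p]. For instance
  ∂DG = G − D.
This gives a 10×20 integer matrix of rank 8; reducing to Smith normal form yields diagonal entries (1,1,1,1,1,1,1,1).

∂_2: C_2 → C_1 acts by ∂[p,q,r] = [q,r] − [p,r] + [p,q]. For instance
  ∂EFL = FL − EL + EF,
  ∂DJM = JM − DM + DJ.
The 20×20 boundary matrix has rank 12 and Smith normal form diag(1,1,1,1,1,1,1,1,1,1,1,1).

The boundary map ∂_3: C_3 → C_2 sends each 3-simplex σ to the alternating sum Σ_i (−1)^i (σ with its i-th vertex removed). For instance
  ∂BEFL = EFL − BFL + BEL − BEF,
  ∂ABFL = BFL − AFL + ABL − ABF.
The 20×10 boundary matrix has rank 8 and Smith normal form diag(1,1,1,1,1,1,1,1).

From H_k ≅ ker(∂_k) / im(∂_{k+1}) we obtain:

  H_0: rank C_0 − rank ∂_1 = 10 − 8 = 2, and the invariant factors of ∂_1 are all 1, so H_0 = Z^2.
  H_1: rank ker ∂_1 − rank ∂_2 = (20 − 8) − 12 = 0, and the invariant factors of ∂_2 are all 1, so H_1 = 0.
  H_2: rank ker ∂_2 − rank ∂_3 = (20 − 12) − 8 = 0, and the invariant factors of ∂_3 are all 1, so H_2 = 0.
  H_3: rank ker ∂_3 − rank ∂_4 = (10 − 8) − 0 = 2, and there is no ∂_4, so H_3 = Z^2.

Hence the Betti numbers are b_0 = 2, b_1 = 0, b_2 = 0, b_3 = 2.

b_0 = 2, b_1 = 0, b_2 = 0, b_3 = 2.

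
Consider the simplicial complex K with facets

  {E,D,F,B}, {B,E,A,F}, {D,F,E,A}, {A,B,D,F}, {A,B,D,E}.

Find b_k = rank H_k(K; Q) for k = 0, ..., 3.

b_0 = 1, b_1 = 0, b_2 = 0, b_3 = 1.

We work with the vertex ordering A < B < D < E < F. The simplices of K, each written with vertices in increasing order, are:

  0-simplices (5): A, B, D, E, F
  1-simplices (10): AB, AD, AE, AF, BD, BE, BF, DE, DF, EF
  2-simplices (10): ABD, ABE, ABF, ADE, ADF, AEF, BDE, BDF, BEF, DEF
  3-simplices (5): ABDE, ABDF, ABEF, ADEF, BDEF

so the chain groups are C_0 ≅ Z^5, C_1 ≅ Z^10, C_2 ≅ Z^10, C_3 ≅ Z^5.

Boundary ∂_1: C_1 → C_0 maps an edge to its endpoints' difference, ∂[p,q] = q − p.
As a 5×10 matrix over Z this has rank 4, with invariant factors (1,1,1,1).

∂_2: C_2 → C_1 maps a triangle to the signed sum of its edges. For instance
  ∂BEF = EF − BF + BE,
  ∂ABF = BF − AF + AB.
The 10×10 boundary matrix has rank 6 and Smith normal form diag(1,1,1,1,1,1).

The boundary map ∂_3: C_3 → C_2 sends each 3-simplex σ to the alternating sum Σ_i (−1)^i (σ with its i-th vertex removed). For instance
  ∂ABEF = BEF − AEF + ABF − ABE,
  ∂ADEF = DEF − AEF + ADF − ADE.
This gives a 10×5 integer matrix of rank 4; reducing to Smith normal form yields diagonal entries (1,1,1,1).

Computing H_k = (kernel of ∂_k) / (image of ∂_{k+1}):

  H_0: rank C_0 − rank ∂_1 = 5 − 4 = 1, and the invariant factors of ∂_1 are all 1, so H_0 = Z.
  H_1: rank ker ∂_1 − rank ∂_2 = (10 − 4) − 6 = 0, and the invariant factors of ∂_2 are all 1, so H_1 = 0.
  H_2: rank ker ∂_2 − rank ∂_3 = (10 − 6) − 4 = 0, and the invariant factors of ∂_3 are all 1, so H_2 = 0.
  H_3: rank ker ∂_3 − rank ∂_4 = (5 − 4) − 0 = 1, and there is no ∂_4, so H_3 = Z.

As a check, the Euler characteristic is 5 − 10 + 10 − 5 = 0, which agrees with 1 − 0 + 0 − 1 = 0.

Hence the Betti numbers are b_0 = 1, b_1 = 0, b_2 = 0, b_3 = 1.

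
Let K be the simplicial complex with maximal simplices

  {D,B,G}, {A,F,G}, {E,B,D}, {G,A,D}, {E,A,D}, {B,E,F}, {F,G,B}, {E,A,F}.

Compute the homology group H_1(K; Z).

We work with the vertex ordering A < B < D < E < F < G. The simplices of K, each written with vertices in increasing order, are:

  0-simplices (6): A, B, D, E, F, G
  1-simplices (12): AD, AE, AF, AG, BD, BE, BF, BG, DE, DG, EF, FG
  2-simplices (8): ADE, ADG, AEF, AFG, BDE, BDG, BEF, BFG

giving chain groups C_0 ≅ Z^6, C_1 ≅ Z^12, C_2 ≅ Z^8.

∂_1: C_1 → C_0 sends each edge [p,q] (with p < q) to q − p. For instance
  ∂EF = F − E.
This gives a 6×12 integer matrix of rank 5; reducing to Smith normal form yields diagonal entries (1,1,1,1,1).

∂_2: C_2 → C_1 acts by ∂[p,q,r] = [q,r] − [p,r] + [p,q]. For instance
  ∂AEF = EF − AF + AE,
  ∂BEF = EF − BF + BE.
The resulting 12×8 matrix has rank 7, and its Smith normal form has invariant factors (1,1,1,1,1,1,1).

Reading off H_k = ker ∂_k / im ∂_{k+1}:

  H_1: rank ker ∂_1 − rank ∂_2 = (12 − 5) − 7 = 0, and the invariant factors of ∂_2 are all 1, so H_1 = 0.

H_1 ≅ 0.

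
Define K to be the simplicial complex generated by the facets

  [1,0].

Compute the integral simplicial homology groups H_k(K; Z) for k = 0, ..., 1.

Order the vertices as 0 < 1. Listing each simplex with vertices in this order, K has dimension 1 with simplices:

  0-simplices (2): [0], [1]
  1-simplices (1): [0,1]

Hence C_0 ≅ Z^2, C_1 ≅ Z^1.

The boundary map ∂_1: C_1 → C_0 maps an edge to its endpoints' difference, ∂[p,q] = q − p. For instance
  ∂[0,1] = [1] − [0].
As a 2×1 matrix over Z this has rank 1, with invariant factors (1).

Now H_k = ker ∂_k / im ∂_{k+1}, so:

  H_0: rank C_0 − rank ∂_1 = 2 − 1 = 1, and the invariant factors of ∂_1 are all 1, so H_0 = Z.
  H_1: rank ker ∂_1 − rank ∂_2 = (1 − 1) − 0 = 0, and there is no ∂_2, so H_1 = 0.

As a check, the Euler characteristic is 2 − 1 = 1, which agrees with 1 − 0 = 1.

H_0 = Z,  H_1 = 0.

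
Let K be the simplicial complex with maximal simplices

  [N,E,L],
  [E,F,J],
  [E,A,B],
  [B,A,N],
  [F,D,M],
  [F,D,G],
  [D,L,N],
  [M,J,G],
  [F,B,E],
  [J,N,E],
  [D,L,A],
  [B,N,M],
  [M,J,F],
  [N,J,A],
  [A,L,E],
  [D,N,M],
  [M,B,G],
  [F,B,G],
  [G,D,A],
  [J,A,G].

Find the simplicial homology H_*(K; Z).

Fix the vertex order A < B < D < E < F < G < J < L < M < N and write every simplex with vertices in increasing order. Then dim K = 2 and the simplices of K are:

  0-simplices (10): A, B, D, E, F, G, J, L, M, N
  1-simplices (30): AB, AD, AE, AG, AJ, AL, AN, BE, BF, BG, BM, BN, DF, DG, DL, DM, DN, EF, EJ, EL, EN, FG, FJ, FM, GJ, GM, JM, JN, LN, MN
  2-simplices (20): ABE, ABN, ADG, ADL, AEL, AGJ, AJN, BEF, BFG, BGM, BMN, DFG, DFM, DLN, DMN, EFJ, EJN, ELN, FJM, GJM

so the chain groups are C_0 ≅ Z^10, C_1 ≅ Z^30, C_2 ≅ Z^20.

The boundary map ∂_1: C_1 → C_0 sends each edge [p,q] (with p < q) to q − p.
This gives a 10×30 integer matrix of rank 9; reducing to Smith normal form yields diagonal entries (1,1,1,1,1,1,1,1,1).

The boundary map ∂_2: C_2 → C_1 sends each 2-simplex [p,q,r] to [q,r] − [p,r] + [p,q]. For instance
  ∂BFG = FG − BG + BF,
  ∂ABN = BN − AN + AB.
The resulting 30×20 matrix has rank 20, and its Smith normal form has invariant factors (1,1,1,1,1,1,1,1,1,1,1,1,1,1,1,1,1,1,1,2).

From H_k ≅ ker(∂_k) / im(∂_{k+1}) we obtain:

  H_0: rank C_0 − rank ∂_1 = 10 − 9 = 1, and the invariant factors of ∂_1 are all 1, so H_0 = Z.
  H_1: rank ker ∂_1 − rank ∂_2 = (30 − 9) − 20 = 1, and ∂_2 has invariant factor 2 > 1, so H_1 = Z ⊕ Z/2Z.
  H_2: rank ker ∂_2 − rank ∂_3 = (20 − 20) − 0 = 0, and there is no ∂_3, so H_2 = 0.

(K is a triangulation of the Klein bottle.)

H_0 = Z,  H_1 = Z ⊕ Z/2Z,  H_2 = 0.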